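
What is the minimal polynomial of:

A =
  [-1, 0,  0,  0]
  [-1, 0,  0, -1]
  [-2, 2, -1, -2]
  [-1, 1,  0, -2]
x^2 + 2*x + 1

The characteristic polynomial is χ_A(x) = (x + 1)^4, so the eigenvalues are known. The minimal polynomial is
  m_A(x) = Π_λ (x − λ)^{k_λ}
where k_λ is the size of the *largest* Jordan block for λ (equivalently, the smallest k with (A − λI)^k v = 0 for every generalised eigenvector v of λ).

  λ = -1: largest Jordan block has size 2, contributing (x + 1)^2

So m_A(x) = (x + 1)^2 = x^2 + 2*x + 1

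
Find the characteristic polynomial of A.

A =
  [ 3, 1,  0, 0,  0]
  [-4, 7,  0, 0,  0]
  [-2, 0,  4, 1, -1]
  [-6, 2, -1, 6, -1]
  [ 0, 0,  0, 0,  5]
x^5 - 25*x^4 + 250*x^3 - 1250*x^2 + 3125*x - 3125

Expanding det(x·I − A) (e.g. by cofactor expansion or by noting that A is similar to its Jordan form J, which has the same characteristic polynomial as A) gives
  χ_A(x) = x^5 - 25*x^4 + 250*x^3 - 1250*x^2 + 3125*x - 3125
which factors as (x - 5)^5. The eigenvalues (with algebraic multiplicities) are λ = 5 with multiplicity 5.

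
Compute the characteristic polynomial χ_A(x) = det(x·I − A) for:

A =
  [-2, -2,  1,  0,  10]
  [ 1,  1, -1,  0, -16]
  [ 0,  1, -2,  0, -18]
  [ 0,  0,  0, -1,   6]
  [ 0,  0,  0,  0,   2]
x^5 + 2*x^4 - 2*x^3 - 8*x^2 - 7*x - 2

Expanding det(x·I − A) (e.g. by cofactor expansion or by noting that A is similar to its Jordan form J, which has the same characteristic polynomial as A) gives
  χ_A(x) = x^5 + 2*x^4 - 2*x^3 - 8*x^2 - 7*x - 2
which factors as (x - 2)*(x + 1)^4. The eigenvalues (with algebraic multiplicities) are λ = -1 with multiplicity 4, λ = 2 with multiplicity 1.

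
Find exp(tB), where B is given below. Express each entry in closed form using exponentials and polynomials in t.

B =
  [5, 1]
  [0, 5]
e^{tB} =
  [exp(5*t), t*exp(5*t)]
  [0, exp(5*t)]

Strategy: write B = P · J · P⁻¹ where J is a Jordan canonical form, so e^{tB} = P · e^{tJ} · P⁻¹, and e^{tJ} can be computed block-by-block.

B has Jordan form
J =
  [5, 1]
  [0, 5]
(up to reordering of blocks).

Per-block formulas:
  For a 2×2 Jordan block J_2(5): exp(t · J_2(5)) = e^(5t)·(I + t·N), where N is the 2×2 nilpotent shift.

After assembling e^{tJ} and conjugating by P, we get:

e^{tB} =
  [exp(5*t), t*exp(5*t)]
  [0, exp(5*t)]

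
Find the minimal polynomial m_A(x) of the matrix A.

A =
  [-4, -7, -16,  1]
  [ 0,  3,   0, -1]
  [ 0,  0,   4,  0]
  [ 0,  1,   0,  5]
x^3 - 4*x^2 - 16*x + 64

The characteristic polynomial is χ_A(x) = (x - 4)^3*(x + 4), so the eigenvalues are known. The minimal polynomial is
  m_A(x) = Π_λ (x − λ)^{k_λ}
where k_λ is the size of the *largest* Jordan block for λ (equivalently, the smallest k with (A − λI)^k v = 0 for every generalised eigenvector v of λ).

  λ = -4: largest Jordan block has size 1, contributing (x + 4)
  λ = 4: largest Jordan block has size 2, contributing (x − 4)^2

So m_A(x) = (x - 4)^2*(x + 4) = x^3 - 4*x^2 - 16*x + 64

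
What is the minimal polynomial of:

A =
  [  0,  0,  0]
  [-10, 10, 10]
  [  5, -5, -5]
x^2 - 5*x

The characteristic polynomial is χ_A(x) = x^2*(x - 5), so the eigenvalues are known. The minimal polynomial is
  m_A(x) = Π_λ (x − λ)^{k_λ}
where k_λ is the size of the *largest* Jordan block for λ (equivalently, the smallest k with (A − λI)^k v = 0 for every generalised eigenvector v of λ).

  λ = 0: largest Jordan block has size 1, contributing (x − 0)
  λ = 5: largest Jordan block has size 1, contributing (x − 5)

So m_A(x) = x*(x - 5) = x^2 - 5*x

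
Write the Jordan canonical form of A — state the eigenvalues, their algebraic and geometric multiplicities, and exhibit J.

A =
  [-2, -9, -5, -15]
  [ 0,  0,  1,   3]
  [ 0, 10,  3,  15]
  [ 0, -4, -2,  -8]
J_2(-2) ⊕ J_1(-2) ⊕ J_1(-1)

The characteristic polynomial is
  det(x·I − A) = x^4 + 7*x^3 + 18*x^2 + 20*x + 8 = (x + 1)*(x + 2)^3

Eigenvalues and multiplicities (the geometric multiplicity of λ is n − rank(A − λI), which equals the number of Jordan blocks for λ):
  λ = -2: algebraic multiplicity = 3, geometric multiplicity = 2
  λ = -1: algebraic multiplicity = 1, geometric multiplicity = 1

Determining the block sizes for each eigenvalue:
  λ = -2: 2 blocks summing to 3 forces exactly one block of size 2 and the rest size 1 → block sizes [2, 1]
  λ = -1: one block (gm = 1), so the single block has size am = 1 → block sizes [1]

Assembling the blocks gives a Jordan form
J =
  [-2,  1,  0,  0]
  [ 0, -2,  0,  0]
  [ 0,  0, -2,  0]
  [ 0,  0,  0, -1]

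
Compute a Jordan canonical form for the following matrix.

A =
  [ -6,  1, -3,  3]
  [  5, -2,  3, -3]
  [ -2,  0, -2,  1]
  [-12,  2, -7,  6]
J_2(-1) ⊕ J_2(-1)

The characteristic polynomial is
  det(x·I − A) = x^4 + 4*x^3 + 6*x^2 + 4*x + 1 = (x + 1)^4

Eigenvalues and multiplicities (the geometric multiplicity of λ is n − rank(A − λI), which equals the number of Jordan blocks for λ):
  λ = -1: algebraic multiplicity = 4, geometric multiplicity = 2

Determining the block sizes for each eigenvalue:
  λ = -1: with am = 4 and gm = 2, the partition is not yet determined (e.g. several partitions of 4 into 2 parts exist). Let N = A − (-1)·I. Computing rank(N^1) = 2, rank(N^2) = 0; the number of blocks of size ≥ j is rank(N^{j−1}) − rank(N^j), giving [2, 2]. So we have 2 block(s) of size 2 → block sizes [2, 2]

Assembling the blocks gives a Jordan form
J =
  [-1,  1,  0,  0]
  [ 0, -1,  0,  0]
  [ 0,  0, -1,  1]
  [ 0,  0,  0, -1]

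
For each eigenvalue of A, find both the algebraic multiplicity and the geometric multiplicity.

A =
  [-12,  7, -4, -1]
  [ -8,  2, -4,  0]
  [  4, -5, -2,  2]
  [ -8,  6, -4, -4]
λ = -4: alg = 4, geom = 2

Step 1 — factor the characteristic polynomial to read off the algebraic multiplicities:
  χ_A(x) = (x + 4)^4

Step 2 — compute geometric multiplicities via the rank-nullity identity g(λ) = n − rank(A − λI):
  rank(A − (-4)·I) = 2, so dim ker(A − (-4)·I) = n − 2 = 2

Summary:
  λ = -4: algebraic multiplicity = 4, geometric multiplicity = 2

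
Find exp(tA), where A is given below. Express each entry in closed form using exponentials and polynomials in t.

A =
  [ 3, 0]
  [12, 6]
e^{tA} =
  [exp(3*t), 0]
  [4*exp(6*t) - 4*exp(3*t), exp(6*t)]

Strategy: write A = P · J · P⁻¹ where J is a Jordan canonical form, so e^{tA} = P · e^{tJ} · P⁻¹, and e^{tJ} can be computed block-by-block.

A has Jordan form
J =
  [3, 0]
  [0, 6]
(up to reordering of blocks).

Per-block formulas:
  For a 1×1 block at λ = 3: exp(t · [3]) = [e^(3t)].
  For a 1×1 block at λ = 6: exp(t · [6]) = [e^(6t)].

After assembling e^{tJ} and conjugating by P, we get:

e^{tA} =
  [exp(3*t), 0]
  [4*exp(6*t) - 4*exp(3*t), exp(6*t)]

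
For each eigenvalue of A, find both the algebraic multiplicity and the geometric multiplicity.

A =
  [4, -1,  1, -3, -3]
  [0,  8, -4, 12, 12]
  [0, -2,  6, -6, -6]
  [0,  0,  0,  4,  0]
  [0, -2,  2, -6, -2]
λ = 4: alg = 5, geom = 4

Step 1 — factor the characteristic polynomial to read off the algebraic multiplicities:
  χ_A(x) = (x - 4)^5

Step 2 — compute geometric multiplicities via the rank-nullity identity g(λ) = n − rank(A − λI):
  rank(A − (4)·I) = 1, so dim ker(A − (4)·I) = n − 1 = 4

Summary:
  λ = 4: algebraic multiplicity = 5, geometric multiplicity = 4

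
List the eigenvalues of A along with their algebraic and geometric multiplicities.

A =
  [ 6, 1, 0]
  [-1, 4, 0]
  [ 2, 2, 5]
λ = 5: alg = 3, geom = 2

Step 1 — factor the characteristic polynomial to read off the algebraic multiplicities:
  χ_A(x) = (x - 5)^3

Step 2 — compute geometric multiplicities via the rank-nullity identity g(λ) = n − rank(A − λI):
  rank(A − (5)·I) = 1, so dim ker(A − (5)·I) = n − 1 = 2

Summary:
  λ = 5: algebraic multiplicity = 3, geometric multiplicity = 2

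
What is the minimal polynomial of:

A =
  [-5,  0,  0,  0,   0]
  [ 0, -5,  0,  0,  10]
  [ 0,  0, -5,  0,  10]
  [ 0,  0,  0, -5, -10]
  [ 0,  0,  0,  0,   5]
x^2 - 25

The characteristic polynomial is χ_A(x) = (x - 5)*(x + 5)^4, so the eigenvalues are known. The minimal polynomial is
  m_A(x) = Π_λ (x − λ)^{k_λ}
where k_λ is the size of the *largest* Jordan block for λ (equivalently, the smallest k with (A − λI)^k v = 0 for every generalised eigenvector v of λ).

  λ = -5: largest Jordan block has size 1, contributing (x + 5)
  λ = 5: largest Jordan block has size 1, contributing (x − 5)

So m_A(x) = (x - 5)*(x + 5) = x^2 - 25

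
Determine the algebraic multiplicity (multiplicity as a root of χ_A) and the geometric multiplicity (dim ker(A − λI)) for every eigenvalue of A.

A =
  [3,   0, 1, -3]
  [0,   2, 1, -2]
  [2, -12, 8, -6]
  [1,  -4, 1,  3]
λ = 4: alg = 4, geom = 2

Step 1 — factor the characteristic polynomial to read off the algebraic multiplicities:
  χ_A(x) = (x - 4)^4

Step 2 — compute geometric multiplicities via the rank-nullity identity g(λ) = n − rank(A − λI):
  rank(A − (4)·I) = 2, so dim ker(A − (4)·I) = n − 2 = 2

Summary:
  λ = 4: algebraic multiplicity = 4, geometric multiplicity = 2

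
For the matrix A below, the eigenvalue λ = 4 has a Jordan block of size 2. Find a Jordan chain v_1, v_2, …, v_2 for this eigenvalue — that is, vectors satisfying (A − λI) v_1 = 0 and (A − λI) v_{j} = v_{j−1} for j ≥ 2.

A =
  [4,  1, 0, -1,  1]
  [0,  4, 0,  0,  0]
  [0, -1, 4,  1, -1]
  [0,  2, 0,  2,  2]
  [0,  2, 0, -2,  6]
A Jordan chain for λ = 4 of length 2:
v_1 = (1, 0, -1, 2, 2)ᵀ
v_2 = (0, 1, 0, 0, 0)ᵀ

Let N = A − (4)·I. We want v_2 with N^2 v_2 = 0 but N^1 v_2 ≠ 0; then v_{j-1} := N · v_j for j = 2, …, 2.

Pick v_2 = (0, 1, 0, 0, 0)ᵀ.
Then v_1 = N · v_2 = (1, 0, -1, 2, 2)ᵀ.

Sanity check: (A − (4)·I) v_1 = (0, 0, 0, 0, 0)ᵀ = 0. ✓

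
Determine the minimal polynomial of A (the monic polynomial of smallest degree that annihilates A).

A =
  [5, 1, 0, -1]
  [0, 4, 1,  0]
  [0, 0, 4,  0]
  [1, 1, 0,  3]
x^3 - 12*x^2 + 48*x - 64

The characteristic polynomial is χ_A(x) = (x - 4)^4, so the eigenvalues are known. The minimal polynomial is
  m_A(x) = Π_λ (x − λ)^{k_λ}
where k_λ is the size of the *largest* Jordan block for λ (equivalently, the smallest k with (A − λI)^k v = 0 for every generalised eigenvector v of λ).

  λ = 4: largest Jordan block has size 3, contributing (x − 4)^3

So m_A(x) = (x - 4)^3 = x^3 - 12*x^2 + 48*x - 64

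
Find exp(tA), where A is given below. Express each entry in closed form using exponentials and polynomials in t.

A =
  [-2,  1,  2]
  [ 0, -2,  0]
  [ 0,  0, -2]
e^{tA} =
  [exp(-2*t), t*exp(-2*t), 2*t*exp(-2*t)]
  [0, exp(-2*t), 0]
  [0, 0, exp(-2*t)]

Strategy: write A = P · J · P⁻¹ where J is a Jordan canonical form, so e^{tA} = P · e^{tJ} · P⁻¹, and e^{tJ} can be computed block-by-block.

A has Jordan form
J =
  [-2,  1,  0]
  [ 0, -2,  0]
  [ 0,  0, -2]
(up to reordering of blocks).

Per-block formulas:
  For a 2×2 Jordan block J_2(-2): exp(t · J_2(-2)) = e^(-2t)·(I + t·N), where N is the 2×2 nilpotent shift.
  For a 1×1 block at λ = -2: exp(t · [-2]) = [e^(-2t)].

After assembling e^{tJ} and conjugating by P, we get:

e^{tA} =
  [exp(-2*t), t*exp(-2*t), 2*t*exp(-2*t)]
  [0, exp(-2*t), 0]
  [0, 0, exp(-2*t)]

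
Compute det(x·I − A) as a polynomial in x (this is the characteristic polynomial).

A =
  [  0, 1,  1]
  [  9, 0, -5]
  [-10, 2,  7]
x^3 - 7*x^2 + 11*x - 5

Expanding det(x·I − A) (e.g. by cofactor expansion or by noting that A is similar to its Jordan form J, which has the same characteristic polynomial as A) gives
  χ_A(x) = x^3 - 7*x^2 + 11*x - 5
which factors as (x - 5)*(x - 1)^2. The eigenvalues (with algebraic multiplicities) are λ = 1 with multiplicity 2, λ = 5 with multiplicity 1.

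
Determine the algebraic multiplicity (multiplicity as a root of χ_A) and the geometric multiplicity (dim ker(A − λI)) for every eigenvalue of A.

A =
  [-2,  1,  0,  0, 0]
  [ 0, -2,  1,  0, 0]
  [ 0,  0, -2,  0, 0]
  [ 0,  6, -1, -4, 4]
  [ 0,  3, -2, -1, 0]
λ = -2: alg = 5, geom = 2

Step 1 — factor the characteristic polynomial to read off the algebraic multiplicities:
  χ_A(x) = (x + 2)^5

Step 2 — compute geometric multiplicities via the rank-nullity identity g(λ) = n − rank(A − λI):
  rank(A − (-2)·I) = 3, so dim ker(A − (-2)·I) = n − 3 = 2

Summary:
  λ = -2: algebraic multiplicity = 5, geometric multiplicity = 2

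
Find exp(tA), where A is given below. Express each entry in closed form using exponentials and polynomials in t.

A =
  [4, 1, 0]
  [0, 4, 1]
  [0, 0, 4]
e^{tA} =
  [exp(4*t), t*exp(4*t), t^2*exp(4*t)/2]
  [0, exp(4*t), t*exp(4*t)]
  [0, 0, exp(4*t)]

Strategy: write A = P · J · P⁻¹ where J is a Jordan canonical form, so e^{tA} = P · e^{tJ} · P⁻¹, and e^{tJ} can be computed block-by-block.

A has Jordan form
J =
  [4, 1, 0]
  [0, 4, 1]
  [0, 0, 4]
(up to reordering of blocks).

Per-block formulas:
  For a 3×3 Jordan block J_3(4): exp(t · J_3(4)) = e^(4t)·(I + t·N + (t^2/2)·N^2), where N is the 3×3 nilpotent shift.

After assembling e^{tJ} and conjugating by P, we get:

e^{tA} =
  [exp(4*t), t*exp(4*t), t^2*exp(4*t)/2]
  [0, exp(4*t), t*exp(4*t)]
  [0, 0, exp(4*t)]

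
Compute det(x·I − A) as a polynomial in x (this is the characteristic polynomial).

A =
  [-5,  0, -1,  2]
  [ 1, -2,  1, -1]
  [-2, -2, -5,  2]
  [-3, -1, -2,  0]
x^4 + 12*x^3 + 54*x^2 + 108*x + 81

Expanding det(x·I − A) (e.g. by cofactor expansion or by noting that A is similar to its Jordan form J, which has the same characteristic polynomial as A) gives
  χ_A(x) = x^4 + 12*x^3 + 54*x^2 + 108*x + 81
which factors as (x + 3)^4. The eigenvalues (with algebraic multiplicities) are λ = -3 with multiplicity 4.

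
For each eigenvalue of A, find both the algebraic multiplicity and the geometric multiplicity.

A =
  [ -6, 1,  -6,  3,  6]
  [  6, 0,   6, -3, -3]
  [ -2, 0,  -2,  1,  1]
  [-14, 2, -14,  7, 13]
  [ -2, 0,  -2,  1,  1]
λ = 0: alg = 5, geom = 3

Step 1 — factor the characteristic polynomial to read off the algebraic multiplicities:
  χ_A(x) = x^5

Step 2 — compute geometric multiplicities via the rank-nullity identity g(λ) = n − rank(A − λI):
  rank(A − (0)·I) = 2, so dim ker(A − (0)·I) = n − 2 = 3

Summary:
  λ = 0: algebraic multiplicity = 5, geometric multiplicity = 3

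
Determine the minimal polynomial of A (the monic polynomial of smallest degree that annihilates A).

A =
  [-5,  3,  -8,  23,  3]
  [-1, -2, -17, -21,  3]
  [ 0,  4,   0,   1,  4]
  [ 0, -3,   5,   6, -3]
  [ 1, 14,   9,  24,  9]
x^5 - 8*x^4 - 47*x^3 + 414*x^2 + 540*x - 5400

The characteristic polynomial is χ_A(x) = (x - 6)^3*(x + 5)^2, so the eigenvalues are known. The minimal polynomial is
  m_A(x) = Π_λ (x − λ)^{k_λ}
where k_λ is the size of the *largest* Jordan block for λ (equivalently, the smallest k with (A − λI)^k v = 0 for every generalised eigenvector v of λ).

  λ = -5: largest Jordan block has size 2, contributing (x + 5)^2
  λ = 6: largest Jordan block has size 3, contributing (x − 6)^3

So m_A(x) = (x - 6)^3*(x + 5)^2 = x^5 - 8*x^4 - 47*x^3 + 414*x^2 + 540*x - 5400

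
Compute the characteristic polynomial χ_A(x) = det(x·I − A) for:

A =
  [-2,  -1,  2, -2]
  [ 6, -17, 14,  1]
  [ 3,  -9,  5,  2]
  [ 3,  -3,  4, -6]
x^4 + 20*x^3 + 150*x^2 + 500*x + 625

Expanding det(x·I − A) (e.g. by cofactor expansion or by noting that A is similar to its Jordan form J, which has the same characteristic polynomial as A) gives
  χ_A(x) = x^4 + 20*x^3 + 150*x^2 + 500*x + 625
which factors as (x + 5)^4. The eigenvalues (with algebraic multiplicities) are λ = -5 with multiplicity 4.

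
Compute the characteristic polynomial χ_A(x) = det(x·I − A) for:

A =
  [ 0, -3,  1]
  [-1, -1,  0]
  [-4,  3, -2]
x^3 + 3*x^2 + 3*x + 1

Expanding det(x·I − A) (e.g. by cofactor expansion or by noting that A is similar to its Jordan form J, which has the same characteristic polynomial as A) gives
  χ_A(x) = x^3 + 3*x^2 + 3*x + 1
which factors as (x + 1)^3. The eigenvalues (with algebraic multiplicities) are λ = -1 with multiplicity 3.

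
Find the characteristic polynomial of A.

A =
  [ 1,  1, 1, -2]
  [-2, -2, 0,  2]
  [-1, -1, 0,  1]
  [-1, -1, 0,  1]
x^4

Expanding det(x·I − A) (e.g. by cofactor expansion or by noting that A is similar to its Jordan form J, which has the same characteristic polynomial as A) gives
  χ_A(x) = x^4
which factors as x^4. The eigenvalues (with algebraic multiplicities) are λ = 0 with multiplicity 4.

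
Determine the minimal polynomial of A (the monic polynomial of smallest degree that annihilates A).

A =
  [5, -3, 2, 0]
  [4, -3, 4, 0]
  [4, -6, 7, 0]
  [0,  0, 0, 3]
x^2 - 6*x + 9

The characteristic polynomial is χ_A(x) = (x - 3)^4, so the eigenvalues are known. The minimal polynomial is
  m_A(x) = Π_λ (x − λ)^{k_λ}
where k_λ is the size of the *largest* Jordan block for λ (equivalently, the smallest k with (A − λI)^k v = 0 for every generalised eigenvector v of λ).

  λ = 3: largest Jordan block has size 2, contributing (x − 3)^2

So m_A(x) = (x - 3)^2 = x^2 - 6*x + 9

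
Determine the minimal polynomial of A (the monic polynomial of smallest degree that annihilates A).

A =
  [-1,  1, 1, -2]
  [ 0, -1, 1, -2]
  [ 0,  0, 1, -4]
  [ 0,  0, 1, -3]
x^3 + 3*x^2 + 3*x + 1

The characteristic polynomial is χ_A(x) = (x + 1)^4, so the eigenvalues are known. The minimal polynomial is
  m_A(x) = Π_λ (x − λ)^{k_λ}
where k_λ is the size of the *largest* Jordan block for λ (equivalently, the smallest k with (A − λI)^k v = 0 for every generalised eigenvector v of λ).

  λ = -1: largest Jordan block has size 3, contributing (x + 1)^3

So m_A(x) = (x + 1)^3 = x^3 + 3*x^2 + 3*x + 1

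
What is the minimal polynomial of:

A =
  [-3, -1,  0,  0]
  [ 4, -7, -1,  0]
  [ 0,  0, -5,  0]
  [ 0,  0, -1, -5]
x^3 + 15*x^2 + 75*x + 125

The characteristic polynomial is χ_A(x) = (x + 5)^4, so the eigenvalues are known. The minimal polynomial is
  m_A(x) = Π_λ (x − λ)^{k_λ}
where k_λ is the size of the *largest* Jordan block for λ (equivalently, the smallest k with (A − λI)^k v = 0 for every generalised eigenvector v of λ).

  λ = -5: largest Jordan block has size 3, contributing (x + 5)^3

So m_A(x) = (x + 5)^3 = x^3 + 15*x^2 + 75*x + 125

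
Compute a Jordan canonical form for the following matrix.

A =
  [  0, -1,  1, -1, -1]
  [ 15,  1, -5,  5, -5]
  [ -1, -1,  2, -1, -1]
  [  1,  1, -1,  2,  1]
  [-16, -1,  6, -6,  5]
J_2(1) ⊕ J_1(1) ⊕ J_1(1) ⊕ J_1(6)

The characteristic polynomial is
  det(x·I − A) = x^5 - 10*x^4 + 30*x^3 - 40*x^2 + 25*x - 6 = (x - 6)*(x - 1)^4

Eigenvalues and multiplicities (the geometric multiplicity of λ is n − rank(A − λI), which equals the number of Jordan blocks for λ):
  λ = 1: algebraic multiplicity = 4, geometric multiplicity = 3
  λ = 6: algebraic multiplicity = 1, geometric multiplicity = 1

Determining the block sizes for each eigenvalue:
  λ = 1: 3 blocks summing to 4 forces exactly one block of size 2 and the rest size 1 → block sizes [2, 1, 1]
  λ = 6: one block (gm = 1), so the single block has size am = 1 → block sizes [1]

Assembling the blocks gives a Jordan form
J =
  [1, 1, 0, 0, 0]
  [0, 1, 0, 0, 0]
  [0, 0, 1, 0, 0]
  [0, 0, 0, 1, 0]
  [0, 0, 0, 0, 6]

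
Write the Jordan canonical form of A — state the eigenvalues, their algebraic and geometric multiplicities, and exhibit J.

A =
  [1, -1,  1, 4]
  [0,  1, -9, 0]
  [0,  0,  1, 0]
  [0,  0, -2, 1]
J_3(1) ⊕ J_1(1)

The characteristic polynomial is
  det(x·I − A) = x^4 - 4*x^3 + 6*x^2 - 4*x + 1 = (x - 1)^4

Eigenvalues and multiplicities (the geometric multiplicity of λ is n − rank(A − λI), which equals the number of Jordan blocks for λ):
  λ = 1: algebraic multiplicity = 4, geometric multiplicity = 2

Determining the block sizes for each eigenvalue:
  λ = 1: with am = 4 and gm = 2, the partition is not yet determined (e.g. several partitions of 4 into 2 parts exist). Let N = A − (1)·I. Computing rank(N^1) = 2, rank(N^2) = 1, rank(N^3) = 0; the number of blocks of size ≥ j is rank(N^{j−1}) − rank(N^j), giving [2, 1, 1]. So we have 1 block(s) of size 3, 1 block(s) of size 1 → block sizes [3, 1]

Assembling the blocks gives a Jordan form
J =
  [1, 1, 0, 0]
  [0, 1, 1, 0]
  [0, 0, 1, 0]
  [0, 0, 0, 1]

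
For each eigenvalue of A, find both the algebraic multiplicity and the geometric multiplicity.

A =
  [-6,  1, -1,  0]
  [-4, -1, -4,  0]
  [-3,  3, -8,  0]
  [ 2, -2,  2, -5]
λ = -5: alg = 4, geom = 3

Step 1 — factor the characteristic polynomial to read off the algebraic multiplicities:
  χ_A(x) = (x + 5)^4

Step 2 — compute geometric multiplicities via the rank-nullity identity g(λ) = n − rank(A − λI):
  rank(A − (-5)·I) = 1, so dim ker(A − (-5)·I) = n − 1 = 3

Summary:
  λ = -5: algebraic multiplicity = 4, geometric multiplicity = 3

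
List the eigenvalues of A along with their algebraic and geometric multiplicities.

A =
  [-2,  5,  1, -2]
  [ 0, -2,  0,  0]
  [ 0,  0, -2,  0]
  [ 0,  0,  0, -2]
λ = -2: alg = 4, geom = 3

Step 1 — factor the characteristic polynomial to read off the algebraic multiplicities:
  χ_A(x) = (x + 2)^4

Step 2 — compute geometric multiplicities via the rank-nullity identity g(λ) = n − rank(A − λI):
  rank(A − (-2)·I) = 1, so dim ker(A − (-2)·I) = n − 1 = 3

Summary:
  λ = -2: algebraic multiplicity = 4, geometric multiplicity = 3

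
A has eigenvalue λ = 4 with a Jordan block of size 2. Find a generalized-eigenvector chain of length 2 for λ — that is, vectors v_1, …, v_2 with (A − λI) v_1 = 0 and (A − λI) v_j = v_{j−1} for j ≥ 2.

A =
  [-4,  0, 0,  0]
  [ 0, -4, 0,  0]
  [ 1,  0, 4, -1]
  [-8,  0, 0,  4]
A Jordan chain for λ = 4 of length 2:
v_1 = (0, 0, -1, 0)ᵀ
v_2 = (0, 0, 0, 1)ᵀ

Let N = A − (4)·I. We want v_2 with N^2 v_2 = 0 but N^1 v_2 ≠ 0; then v_{j-1} := N · v_j for j = 2, …, 2.

Pick v_2 = (0, 0, 0, 1)ᵀ.
Then v_1 = N · v_2 = (0, 0, -1, 0)ᵀ.

Sanity check: (A − (4)·I) v_1 = (0, 0, 0, 0)ᵀ = 0. ✓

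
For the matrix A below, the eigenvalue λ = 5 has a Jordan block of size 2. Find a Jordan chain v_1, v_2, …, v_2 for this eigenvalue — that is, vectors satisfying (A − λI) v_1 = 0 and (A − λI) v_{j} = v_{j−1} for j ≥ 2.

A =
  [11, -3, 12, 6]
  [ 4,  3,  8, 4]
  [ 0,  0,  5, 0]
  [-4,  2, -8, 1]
A Jordan chain for λ = 5 of length 2:
v_1 = (6, 4, 0, -4)ᵀ
v_2 = (1, 0, 0, 0)ᵀ

Let N = A − (5)·I. We want v_2 with N^2 v_2 = 0 but N^1 v_2 ≠ 0; then v_{j-1} := N · v_j for j = 2, …, 2.

Pick v_2 = (1, 0, 0, 0)ᵀ.
Then v_1 = N · v_2 = (6, 4, 0, -4)ᵀ.

Sanity check: (A − (5)·I) v_1 = (0, 0, 0, 0)ᵀ = 0. ✓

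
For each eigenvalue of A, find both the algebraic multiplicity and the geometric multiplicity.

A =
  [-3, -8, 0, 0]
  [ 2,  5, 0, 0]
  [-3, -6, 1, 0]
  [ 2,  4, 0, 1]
λ = 1: alg = 4, geom = 3

Step 1 — factor the characteristic polynomial to read off the algebraic multiplicities:
  χ_A(x) = (x - 1)^4

Step 2 — compute geometric multiplicities via the rank-nullity identity g(λ) = n − rank(A − λI):
  rank(A − (1)·I) = 1, so dim ker(A − (1)·I) = n − 1 = 3

Summary:
  λ = 1: algebraic multiplicity = 4, geometric multiplicity = 3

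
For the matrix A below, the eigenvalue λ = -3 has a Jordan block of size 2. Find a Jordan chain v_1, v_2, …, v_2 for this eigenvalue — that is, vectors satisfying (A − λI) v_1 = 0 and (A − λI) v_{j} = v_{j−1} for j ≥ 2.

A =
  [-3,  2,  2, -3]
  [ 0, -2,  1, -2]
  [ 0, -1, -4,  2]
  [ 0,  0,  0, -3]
A Jordan chain for λ = -3 of length 2:
v_1 = (2, 1, -1, 0)ᵀ
v_2 = (0, 1, 0, 0)ᵀ

Let N = A − (-3)·I. We want v_2 with N^2 v_2 = 0 but N^1 v_2 ≠ 0; then v_{j-1} := N · v_j for j = 2, …, 2.

Pick v_2 = (0, 1, 0, 0)ᵀ.
Then v_1 = N · v_2 = (2, 1, -1, 0)ᵀ.

Sanity check: (A − (-3)·I) v_1 = (0, 0, 0, 0)ᵀ = 0. ✓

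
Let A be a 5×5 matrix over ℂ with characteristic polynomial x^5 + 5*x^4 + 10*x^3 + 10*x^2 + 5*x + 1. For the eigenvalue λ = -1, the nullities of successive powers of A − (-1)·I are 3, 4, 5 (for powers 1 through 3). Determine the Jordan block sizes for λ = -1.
Block sizes for λ = -1: [3, 1, 1]

From the dimensions of kernels of powers, the number of Jordan blocks of size at least j is d_j − d_{j−1} where d_j = dim ker(N^j) (with d_0 = 0). Computing the differences gives [3, 1, 1].
The number of blocks of size exactly k is (#blocks of size ≥ k) − (#blocks of size ≥ k + 1), so the partition is: 2 block(s) of size 1, 1 block(s) of size 3.
In nonincreasing order the block sizes are [3, 1, 1].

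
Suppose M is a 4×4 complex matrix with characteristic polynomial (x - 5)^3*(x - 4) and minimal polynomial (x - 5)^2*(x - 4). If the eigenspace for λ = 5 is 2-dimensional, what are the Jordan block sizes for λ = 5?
Block sizes for λ = 5: [2, 1]

Step 1 — from the characteristic polynomial, algebraic multiplicity of λ = 5 is 3. From dim ker(M − (5)·I) = 2, there are exactly 2 Jordan blocks for λ = 5.
Step 2 — from the minimal polynomial, the factor (x − 5)^2 tells us the largest block for λ = 5 has size 2.
Step 3 — with total size 3, 2 blocks, and largest block 2, the block sizes (in nonincreasing order) are [2, 1].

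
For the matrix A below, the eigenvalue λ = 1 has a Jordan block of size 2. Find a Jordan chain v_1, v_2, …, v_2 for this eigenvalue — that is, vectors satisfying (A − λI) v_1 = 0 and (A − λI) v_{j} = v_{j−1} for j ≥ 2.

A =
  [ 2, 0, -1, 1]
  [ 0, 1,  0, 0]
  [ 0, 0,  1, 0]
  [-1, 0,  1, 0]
A Jordan chain for λ = 1 of length 2:
v_1 = (1, 0, 0, -1)ᵀ
v_2 = (1, 0, 0, 0)ᵀ

Let N = A − (1)·I. We want v_2 with N^2 v_2 = 0 but N^1 v_2 ≠ 0; then v_{j-1} := N · v_j for j = 2, …, 2.

Pick v_2 = (1, 0, 0, 0)ᵀ.
Then v_1 = N · v_2 = (1, 0, 0, -1)ᵀ.

Sanity check: (A − (1)·I) v_1 = (0, 0, 0, 0)ᵀ = 0. ✓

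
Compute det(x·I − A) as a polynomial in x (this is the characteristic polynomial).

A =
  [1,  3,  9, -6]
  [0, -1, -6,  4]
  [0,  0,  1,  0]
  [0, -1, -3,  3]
x^4 - 4*x^3 + 6*x^2 - 4*x + 1

Expanding det(x·I − A) (e.g. by cofactor expansion or by noting that A is similar to its Jordan form J, which has the same characteristic polynomial as A) gives
  χ_A(x) = x^4 - 4*x^3 + 6*x^2 - 4*x + 1
which factors as (x - 1)^4. The eigenvalues (with algebraic multiplicities) are λ = 1 with multiplicity 4.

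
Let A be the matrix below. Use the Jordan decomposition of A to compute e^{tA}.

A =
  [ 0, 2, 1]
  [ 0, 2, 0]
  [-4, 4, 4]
e^{tA} =
  [-2*t*exp(2*t) + exp(2*t), 2*t*exp(2*t), t*exp(2*t)]
  [0, exp(2*t), 0]
  [-4*t*exp(2*t), 4*t*exp(2*t), 2*t*exp(2*t) + exp(2*t)]

Strategy: write A = P · J · P⁻¹ where J is a Jordan canonical form, so e^{tA} = P · e^{tJ} · P⁻¹, and e^{tJ} can be computed block-by-block.

A has Jordan form
J =
  [2, 1, 0]
  [0, 2, 0]
  [0, 0, 2]
(up to reordering of blocks).

Per-block formulas:
  For a 1×1 block at λ = 2: exp(t · [2]) = [e^(2t)].
  For a 2×2 Jordan block J_2(2): exp(t · J_2(2)) = e^(2t)·(I + t·N), where N is the 2×2 nilpotent shift.

After assembling e^{tJ} and conjugating by P, we get:

e^{tA} =
  [-2*t*exp(2*t) + exp(2*t), 2*t*exp(2*t), t*exp(2*t)]
  [0, exp(2*t), 0]
  [-4*t*exp(2*t), 4*t*exp(2*t), 2*t*exp(2*t) + exp(2*t)]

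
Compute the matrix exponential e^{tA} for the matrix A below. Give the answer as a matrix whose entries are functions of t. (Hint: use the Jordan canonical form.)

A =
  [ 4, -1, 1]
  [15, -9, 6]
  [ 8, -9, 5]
e^{tA} =
  [9*t^2/2 + 4*t + 1, -2*t^2 - t, 3*t^2/2 + t]
  [-27*t^2/2 + 15*t, 6*t^2 - 9*t + 1, -9*t^2/2 + 6*t]
  [-63*t^2/2 + 8*t, 14*t^2 - 9*t, -21*t^2/2 + 5*t + 1]

Strategy: write A = P · J · P⁻¹ where J is a Jordan canonical form, so e^{tA} = P · e^{tJ} · P⁻¹, and e^{tJ} can be computed block-by-block.

A has Jordan form
J =
  [0, 1, 0]
  [0, 0, 1]
  [0, 0, 0]
(up to reordering of blocks).

Per-block formulas:
  For a 3×3 Jordan block J_3(0): exp(t · J_3(0)) = e^(0t)·(I + t·N + (t^2/2)·N^2), where N is the 3×3 nilpotent shift.

After assembling e^{tJ} and conjugating by P, we get:

e^{tA} =
  [9*t^2/2 + 4*t + 1, -2*t^2 - t, 3*t^2/2 + t]
  [-27*t^2/2 + 15*t, 6*t^2 - 9*t + 1, -9*t^2/2 + 6*t]
  [-63*t^2/2 + 8*t, 14*t^2 - 9*t, -21*t^2/2 + 5*t + 1]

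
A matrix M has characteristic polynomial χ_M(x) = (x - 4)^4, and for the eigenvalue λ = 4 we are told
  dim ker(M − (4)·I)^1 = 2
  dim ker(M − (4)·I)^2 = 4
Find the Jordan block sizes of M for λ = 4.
Block sizes for λ = 4: [2, 2]

From the dimensions of kernels of powers, the number of Jordan blocks of size at least j is d_j − d_{j−1} where d_j = dim ker(N^j) (with d_0 = 0). Computing the differences gives [2, 2].
The number of blocks of size exactly k is (#blocks of size ≥ k) − (#blocks of size ≥ k + 1), so the partition is: 2 block(s) of size 2.
In nonincreasing order the block sizes are [2, 2].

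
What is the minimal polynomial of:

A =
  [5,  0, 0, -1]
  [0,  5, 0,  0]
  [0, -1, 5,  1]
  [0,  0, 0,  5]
x^2 - 10*x + 25

The characteristic polynomial is χ_A(x) = (x - 5)^4, so the eigenvalues are known. The minimal polynomial is
  m_A(x) = Π_λ (x − λ)^{k_λ}
where k_λ is the size of the *largest* Jordan block for λ (equivalently, the smallest k with (A − λI)^k v = 0 for every generalised eigenvector v of λ).

  λ = 5: largest Jordan block has size 2, contributing (x − 5)^2

So m_A(x) = (x - 5)^2 = x^2 - 10*x + 25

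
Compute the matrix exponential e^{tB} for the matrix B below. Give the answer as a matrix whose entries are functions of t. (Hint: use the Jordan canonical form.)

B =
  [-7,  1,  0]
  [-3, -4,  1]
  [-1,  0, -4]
e^{tB} =
  [t^2*exp(-5*t)/2 - 2*t*exp(-5*t) + exp(-5*t), -t^2*exp(-5*t)/2 + t*exp(-5*t), t^2*exp(-5*t)/2]
  [t^2*exp(-5*t) - 3*t*exp(-5*t), -t^2*exp(-5*t) + t*exp(-5*t) + exp(-5*t), t^2*exp(-5*t) + t*exp(-5*t)]
  [t^2*exp(-5*t)/2 - t*exp(-5*t), -t^2*exp(-5*t)/2, t^2*exp(-5*t)/2 + t*exp(-5*t) + exp(-5*t)]

Strategy: write B = P · J · P⁻¹ where J is a Jordan canonical form, so e^{tB} = P · e^{tJ} · P⁻¹, and e^{tJ} can be computed block-by-block.

B has Jordan form
J =
  [-5,  1,  0]
  [ 0, -5,  1]
  [ 0,  0, -5]
(up to reordering of blocks).

Per-block formulas:
  For a 3×3 Jordan block J_3(-5): exp(t · J_3(-5)) = e^(-5t)·(I + t·N + (t^2/2)·N^2), where N is the 3×3 nilpotent shift.

After assembling e^{tJ} and conjugating by P, we get:

e^{tB} =
  [t^2*exp(-5*t)/2 - 2*t*exp(-5*t) + exp(-5*t), -t^2*exp(-5*t)/2 + t*exp(-5*t), t^2*exp(-5*t)/2]
  [t^2*exp(-5*t) - 3*t*exp(-5*t), -t^2*exp(-5*t) + t*exp(-5*t) + exp(-5*t), t^2*exp(-5*t) + t*exp(-5*t)]
  [t^2*exp(-5*t)/2 - t*exp(-5*t), -t^2*exp(-5*t)/2, t^2*exp(-5*t)/2 + t*exp(-5*t) + exp(-5*t)]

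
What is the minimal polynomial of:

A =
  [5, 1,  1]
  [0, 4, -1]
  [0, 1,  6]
x^2 - 10*x + 25

The characteristic polynomial is χ_A(x) = (x - 5)^3, so the eigenvalues are known. The minimal polynomial is
  m_A(x) = Π_λ (x − λ)^{k_λ}
where k_λ is the size of the *largest* Jordan block for λ (equivalently, the smallest k with (A − λI)^k v = 0 for every generalised eigenvector v of λ).

  λ = 5: largest Jordan block has size 2, contributing (x − 5)^2

So m_A(x) = (x - 5)^2 = x^2 - 10*x + 25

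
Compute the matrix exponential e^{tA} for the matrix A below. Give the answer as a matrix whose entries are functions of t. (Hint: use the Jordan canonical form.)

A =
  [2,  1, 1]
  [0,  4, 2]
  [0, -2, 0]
e^{tA} =
  [exp(2*t), t*exp(2*t), t*exp(2*t)]
  [0, 2*t*exp(2*t) + exp(2*t), 2*t*exp(2*t)]
  [0, -2*t*exp(2*t), -2*t*exp(2*t) + exp(2*t)]

Strategy: write A = P · J · P⁻¹ where J is a Jordan canonical form, so e^{tA} = P · e^{tJ} · P⁻¹, and e^{tJ} can be computed block-by-block.

A has Jordan form
J =
  [2, 1, 0]
  [0, 2, 0]
  [0, 0, 2]
(up to reordering of blocks).

Per-block formulas:
  For a 2×2 Jordan block J_2(2): exp(t · J_2(2)) = e^(2t)·(I + t·N), where N is the 2×2 nilpotent shift.
  For a 1×1 block at λ = 2: exp(t · [2]) = [e^(2t)].

After assembling e^{tJ} and conjugating by P, we get:

e^{tA} =
  [exp(2*t), t*exp(2*t), t*exp(2*t)]
  [0, 2*t*exp(2*t) + exp(2*t), 2*t*exp(2*t)]
  [0, -2*t*exp(2*t), -2*t*exp(2*t) + exp(2*t)]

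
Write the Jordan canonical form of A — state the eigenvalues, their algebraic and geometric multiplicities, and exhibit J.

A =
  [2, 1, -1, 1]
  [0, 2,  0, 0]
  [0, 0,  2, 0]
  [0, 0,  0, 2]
J_2(2) ⊕ J_1(2) ⊕ J_1(2)

The characteristic polynomial is
  det(x·I − A) = x^4 - 8*x^3 + 24*x^2 - 32*x + 16 = (x - 2)^4

Eigenvalues and multiplicities (the geometric multiplicity of λ is n − rank(A − λI), which equals the number of Jordan blocks for λ):
  λ = 2: algebraic multiplicity = 4, geometric multiplicity = 3

Determining the block sizes for each eigenvalue:
  λ = 2: 3 blocks summing to 4 forces exactly one block of size 2 and the rest size 1 → block sizes [2, 1, 1]

Assembling the blocks gives a Jordan form
J =
  [2, 1, 0, 0]
  [0, 2, 0, 0]
  [0, 0, 2, 0]
  [0, 0, 0, 2]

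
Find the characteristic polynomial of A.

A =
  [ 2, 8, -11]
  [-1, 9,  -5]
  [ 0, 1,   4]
x^3 - 15*x^2 + 75*x - 125

Expanding det(x·I − A) (e.g. by cofactor expansion or by noting that A is similar to its Jordan form J, which has the same characteristic polynomial as A) gives
  χ_A(x) = x^3 - 15*x^2 + 75*x - 125
which factors as (x - 5)^3. The eigenvalues (with algebraic multiplicities) are λ = 5 with multiplicity 3.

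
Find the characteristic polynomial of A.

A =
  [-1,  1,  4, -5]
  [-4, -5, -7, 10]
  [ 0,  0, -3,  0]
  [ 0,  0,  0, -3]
x^4 + 12*x^3 + 54*x^2 + 108*x + 81

Expanding det(x·I − A) (e.g. by cofactor expansion or by noting that A is similar to its Jordan form J, which has the same characteristic polynomial as A) gives
  χ_A(x) = x^4 + 12*x^3 + 54*x^2 + 108*x + 81
which factors as (x + 3)^4. The eigenvalues (with algebraic multiplicities) are λ = -3 with multiplicity 4.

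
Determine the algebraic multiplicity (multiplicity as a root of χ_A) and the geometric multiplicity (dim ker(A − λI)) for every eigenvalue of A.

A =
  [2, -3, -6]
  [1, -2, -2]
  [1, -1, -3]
λ = -1: alg = 3, geom = 2

Step 1 — factor the characteristic polynomial to read off the algebraic multiplicities:
  χ_A(x) = (x + 1)^3

Step 2 — compute geometric multiplicities via the rank-nullity identity g(λ) = n − rank(A − λI):
  rank(A − (-1)·I) = 1, so dim ker(A − (-1)·I) = n − 1 = 2

Summary:
  λ = -1: algebraic multiplicity = 3, geometric multiplicity = 2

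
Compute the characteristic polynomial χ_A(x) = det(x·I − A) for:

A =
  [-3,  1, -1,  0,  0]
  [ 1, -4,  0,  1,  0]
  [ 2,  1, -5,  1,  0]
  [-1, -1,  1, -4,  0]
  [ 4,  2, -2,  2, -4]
x^5 + 20*x^4 + 160*x^3 + 640*x^2 + 1280*x + 1024

Expanding det(x·I − A) (e.g. by cofactor expansion or by noting that A is similar to its Jordan form J, which has the same characteristic polynomial as A) gives
  χ_A(x) = x^5 + 20*x^4 + 160*x^3 + 640*x^2 + 1280*x + 1024
which factors as (x + 4)^5. The eigenvalues (with algebraic multiplicities) are λ = -4 with multiplicity 5.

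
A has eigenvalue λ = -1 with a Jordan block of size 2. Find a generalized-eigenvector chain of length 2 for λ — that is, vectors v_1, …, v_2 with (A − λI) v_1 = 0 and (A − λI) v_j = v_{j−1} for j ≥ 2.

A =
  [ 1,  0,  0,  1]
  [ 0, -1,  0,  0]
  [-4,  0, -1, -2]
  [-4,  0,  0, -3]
A Jordan chain for λ = -1 of length 2:
v_1 = (2, 0, -4, -4)ᵀ
v_2 = (1, 0, 0, 0)ᵀ

Let N = A − (-1)·I. We want v_2 with N^2 v_2 = 0 but N^1 v_2 ≠ 0; then v_{j-1} := N · v_j for j = 2, …, 2.

Pick v_2 = (1, 0, 0, 0)ᵀ.
Then v_1 = N · v_2 = (2, 0, -4, -4)ᵀ.

Sanity check: (A − (-1)·I) v_1 = (0, 0, 0, 0)ᵀ = 0. ✓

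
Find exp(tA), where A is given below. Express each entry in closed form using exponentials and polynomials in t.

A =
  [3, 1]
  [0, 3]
e^{tA} =
  [exp(3*t), t*exp(3*t)]
  [0, exp(3*t)]

Strategy: write A = P · J · P⁻¹ where J is a Jordan canonical form, so e^{tA} = P · e^{tJ} · P⁻¹, and e^{tJ} can be computed block-by-block.

A has Jordan form
J =
  [3, 1]
  [0, 3]
(up to reordering of blocks).

Per-block formulas:
  For a 2×2 Jordan block J_2(3): exp(t · J_2(3)) = e^(3t)·(I + t·N), where N is the 2×2 nilpotent shift.

After assembling e^{tJ} and conjugating by P, we get:

e^{tA} =
  [exp(3*t), t*exp(3*t)]
  [0, exp(3*t)]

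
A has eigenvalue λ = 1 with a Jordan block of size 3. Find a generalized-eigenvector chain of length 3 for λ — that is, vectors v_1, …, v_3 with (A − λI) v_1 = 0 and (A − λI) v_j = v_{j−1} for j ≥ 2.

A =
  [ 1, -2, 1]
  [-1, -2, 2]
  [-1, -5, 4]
A Jordan chain for λ = 1 of length 3:
v_1 = (1, 1, 2)ᵀ
v_2 = (0, -1, -1)ᵀ
v_3 = (1, 0, 0)ᵀ

Let N = A − (1)·I. We want v_3 with N^3 v_3 = 0 but N^2 v_3 ≠ 0; then v_{j-1} := N · v_j for j = 3, …, 2.

Pick v_3 = (1, 0, 0)ᵀ.
Then v_2 = N · v_3 = (0, -1, -1)ᵀ.
Then v_1 = N · v_2 = (1, 1, 2)ᵀ.

Sanity check: (A − (1)·I) v_1 = (0, 0, 0)ᵀ = 0. ✓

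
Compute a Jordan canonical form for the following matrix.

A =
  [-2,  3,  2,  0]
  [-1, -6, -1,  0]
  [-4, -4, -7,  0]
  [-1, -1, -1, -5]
J_3(-5) ⊕ J_1(-5)

The characteristic polynomial is
  det(x·I − A) = x^4 + 20*x^3 + 150*x^2 + 500*x + 625 = (x + 5)^4

Eigenvalues and multiplicities (the geometric multiplicity of λ is n − rank(A − λI), which equals the number of Jordan blocks for λ):
  λ = -5: algebraic multiplicity = 4, geometric multiplicity = 2

Determining the block sizes for each eigenvalue:
  λ = -5: with am = 4 and gm = 2, the partition is not yet determined (e.g. several partitions of 4 into 2 parts exist). Let N = A − (-5)·I. Computing rank(N^1) = 2, rank(N^2) = 1, rank(N^3) = 0; the number of blocks of size ≥ j is rank(N^{j−1}) − rank(N^j), giving [2, 1, 1]. So we have 1 block(s) of size 3, 1 block(s) of size 1 → block sizes [3, 1]

Assembling the blocks gives a Jordan form
J =
  [-5,  1,  0,  0]
  [ 0, -5,  1,  0]
  [ 0,  0, -5,  0]
  [ 0,  0,  0, -5]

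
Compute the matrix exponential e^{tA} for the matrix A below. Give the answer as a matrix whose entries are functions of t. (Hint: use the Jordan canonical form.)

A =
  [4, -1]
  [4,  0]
e^{tA} =
  [2*t*exp(2*t) + exp(2*t), -t*exp(2*t)]
  [4*t*exp(2*t), -2*t*exp(2*t) + exp(2*t)]

Strategy: write A = P · J · P⁻¹ where J is a Jordan canonical form, so e^{tA} = P · e^{tJ} · P⁻¹, and e^{tJ} can be computed block-by-block.

A has Jordan form
J =
  [2, 1]
  [0, 2]
(up to reordering of blocks).

Per-block formulas:
  For a 2×2 Jordan block J_2(2): exp(t · J_2(2)) = e^(2t)·(I + t·N), where N is the 2×2 nilpotent shift.

After assembling e^{tJ} and conjugating by P, we get:

e^{tA} =
  [2*t*exp(2*t) + exp(2*t), -t*exp(2*t)]
  [4*t*exp(2*t), -2*t*exp(2*t) + exp(2*t)]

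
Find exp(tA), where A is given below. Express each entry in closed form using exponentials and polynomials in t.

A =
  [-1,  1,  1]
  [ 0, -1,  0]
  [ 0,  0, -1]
e^{tA} =
  [exp(-t), t*exp(-t), t*exp(-t)]
  [0, exp(-t), 0]
  [0, 0, exp(-t)]

Strategy: write A = P · J · P⁻¹ where J is a Jordan canonical form, so e^{tA} = P · e^{tJ} · P⁻¹, and e^{tJ} can be computed block-by-block.

A has Jordan form
J =
  [-1,  1,  0]
  [ 0, -1,  0]
  [ 0,  0, -1]
(up to reordering of blocks).

Per-block formulas:
  For a 2×2 Jordan block J_2(-1): exp(t · J_2(-1)) = e^(-1t)·(I + t·N), where N is the 2×2 nilpotent shift.
  For a 1×1 block at λ = -1: exp(t · [-1]) = [e^(-1t)].

After assembling e^{tJ} and conjugating by P, we get:

e^{tA} =
  [exp(-t), t*exp(-t), t*exp(-t)]
  [0, exp(-t), 0]
  [0, 0, exp(-t)]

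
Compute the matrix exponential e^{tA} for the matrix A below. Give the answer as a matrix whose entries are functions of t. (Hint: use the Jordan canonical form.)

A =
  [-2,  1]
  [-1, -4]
e^{tA} =
  [t*exp(-3*t) + exp(-3*t), t*exp(-3*t)]
  [-t*exp(-3*t), -t*exp(-3*t) + exp(-3*t)]

Strategy: write A = P · J · P⁻¹ where J is a Jordan canonical form, so e^{tA} = P · e^{tJ} · P⁻¹, and e^{tJ} can be computed block-by-block.

A has Jordan form
J =
  [-3,  1]
  [ 0, -3]
(up to reordering of blocks).

Per-block formulas:
  For a 2×2 Jordan block J_2(-3): exp(t · J_2(-3)) = e^(-3t)·(I + t·N), where N is the 2×2 nilpotent shift.

After assembling e^{tJ} and conjugating by P, we get:

e^{tA} =
  [t*exp(-3*t) + exp(-3*t), t*exp(-3*t)]
  [-t*exp(-3*t), -t*exp(-3*t) + exp(-3*t)]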